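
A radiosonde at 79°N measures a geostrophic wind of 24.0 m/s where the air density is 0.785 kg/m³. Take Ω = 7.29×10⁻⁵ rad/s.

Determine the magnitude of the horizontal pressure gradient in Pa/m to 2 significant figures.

2.7×10⁻³ Pa/m

Coriolis parameter at 79°N:
f = 2Ω sin φ = 2 × 7.29×10⁻⁵ × sin 79° = 1.43×10⁻⁴ s⁻¹
Geostrophic balance rearranged: |∂P/∂n| = f ρ V_g
|∂P/∂n| = 1.43×10⁻⁴ × 0.785 × 24.0 = 2.70×10⁻³ Pa/m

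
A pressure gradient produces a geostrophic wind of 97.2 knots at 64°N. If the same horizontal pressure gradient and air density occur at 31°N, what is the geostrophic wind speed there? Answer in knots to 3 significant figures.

With the same pressure gradient and density, V_g ∝ 1/f ∝ 1/sin φ.
V₂ = V₁ · sin φ₁ / sin φ₂ = 97.2 × sin 64° / sin 31°
V₂ = 97.2 × 0.8988/0.5150 = 170 knots

170 knots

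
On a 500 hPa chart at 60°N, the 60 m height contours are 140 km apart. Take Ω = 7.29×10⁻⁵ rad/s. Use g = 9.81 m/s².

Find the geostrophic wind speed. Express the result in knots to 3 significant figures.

Coriolis parameter at 60°N:
f = 2Ω sin φ = 2 × 7.29×10⁻⁵ × sin 60° = 1.26×10⁻⁴ s⁻¹
Height gradient: |∂Z/∂n| = 60 m / 140000 m = 4.29×10⁻⁴
On a pressure surface, geostrophic balance gives V_g = (g/f)|∂Z/∂n|:
V_g = 9.81 × 4.29×10⁻⁴ / 1.26×10⁻⁴ = 33.3 m/s
Converting: 33.3 m/s × 1.944 = 64.7 knots

64.7 knots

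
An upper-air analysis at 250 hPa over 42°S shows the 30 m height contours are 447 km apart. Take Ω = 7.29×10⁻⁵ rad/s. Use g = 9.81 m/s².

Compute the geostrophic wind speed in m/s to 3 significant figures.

6.75 m/s

Coriolis parameter at 42°S:
f = 2Ω sin φ = 2 × 7.29×10⁻⁵ × sin 42° = 9.76×10⁻⁵ s⁻¹
Height gradient: |∂Z/∂n| = 30 m / 447000 m = 6.71×10⁻⁵
On a pressure surface, geostrophic balance gives V_g = (g/f)|∂Z/∂n|:
V_g = 9.81 × 6.71×10⁻⁵ / 9.76×10⁻⁵ = 6.75 m/s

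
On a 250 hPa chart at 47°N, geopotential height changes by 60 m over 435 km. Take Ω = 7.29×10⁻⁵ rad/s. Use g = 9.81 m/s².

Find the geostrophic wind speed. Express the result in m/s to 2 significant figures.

Coriolis parameter at 47°N:
f = 2Ω sin φ = 2 × 7.29×10⁻⁵ × sin 47° = 1.07×10⁻⁴ s⁻¹
Height gradient: |∂Z/∂n| = 60 m / 435000 m = 1.38×10⁻⁴
On a pressure surface, geostrophic balance gives V_g = (g/f)|∂Z/∂n|:
V_g = 9.81 × 1.38×10⁻⁴ / 1.07×10⁻⁴ = 12.7 m/s

13 m/s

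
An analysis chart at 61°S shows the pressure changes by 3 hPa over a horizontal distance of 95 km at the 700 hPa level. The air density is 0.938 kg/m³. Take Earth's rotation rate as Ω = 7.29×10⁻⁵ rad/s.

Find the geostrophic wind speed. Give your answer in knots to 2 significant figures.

51 knots

Coriolis parameter at 61°S:
f = 2Ω sin φ = 2 × 7.29×10⁻⁵ × sin 61° = 1.28×10⁻⁴ s⁻¹
Pressure gradient: |∂P/∂n| = 300 Pa / 95000 m = 3.16×10⁻³ Pa/m
Geostrophic balance (pressure-gradient force = Coriolis force):
V_g = (1/(fρ)) |∂P/∂n| = 3.16×10⁻³ / (1.28×10⁻⁴ × 0.938) = 26.4 m/s
Converting: 26.4 m/s × 1.944 = 51 knots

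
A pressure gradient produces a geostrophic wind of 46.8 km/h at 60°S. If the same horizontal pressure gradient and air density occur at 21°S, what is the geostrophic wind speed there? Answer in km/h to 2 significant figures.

110 km/h

With the same pressure gradient and density, V_g ∝ 1/f ∝ 1/sin φ.
V₂ = V₁ · sin φ₁ / sin φ₂ = 46.8 × sin 60° / sin 21°
V₂ = 46.8 × 0.8660/0.3584 = 110 km/h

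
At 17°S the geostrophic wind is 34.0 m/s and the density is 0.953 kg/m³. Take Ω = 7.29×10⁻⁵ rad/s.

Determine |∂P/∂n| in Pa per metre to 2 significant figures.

1.4×10⁻³ Pa/m

Coriolis parameter at 17°S:
f = 2Ω sin φ = 2 × 7.29×10⁻⁵ × sin 17° = 4.26×10⁻⁵ s⁻¹
Geostrophic balance rearranged: |∂P/∂n| = f ρ V_g
|∂P/∂n| = 4.26×10⁻⁵ × 0.953 × 34.0 = 1.38×10⁻³ Pa/m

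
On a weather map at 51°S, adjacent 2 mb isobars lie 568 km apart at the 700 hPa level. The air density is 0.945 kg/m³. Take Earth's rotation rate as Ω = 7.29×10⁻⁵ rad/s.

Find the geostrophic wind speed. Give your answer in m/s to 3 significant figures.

3.29 m/s

Coriolis parameter at 51°S:
f = 2Ω sin φ = 2 × 7.29×10⁻⁵ × sin 51° = 1.13×10⁻⁴ s⁻¹
Pressure gradient: |∂P/∂n| = 200 Pa / 568000 m = 3.52×10⁻⁴ Pa/m
Geostrophic balance (pressure-gradient force = Coriolis force):
V_g = (1/(fρ)) |∂P/∂n| = 3.52×10⁻⁴ / (1.13×10⁻⁴ × 0.945) = 3.29 m/s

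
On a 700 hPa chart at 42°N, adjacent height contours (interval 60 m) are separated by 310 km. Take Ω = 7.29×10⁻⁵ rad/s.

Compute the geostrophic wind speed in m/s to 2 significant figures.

19 m/s

Coriolis parameter at 42°N:
f = 2Ω sin φ = 2 × 7.29×10⁻⁵ × sin 42° = 9.76×10⁻⁵ s⁻¹
Height gradient: |∂Z/∂n| = 60 m / 310000 m = 1.94×10⁻⁴
On a pressure surface, geostrophic balance gives V_g = (g/f)|∂Z/∂n|:
V_g = 9.81 × 1.94×10⁻⁴ / 9.76×10⁻⁵ = 19.5 m/s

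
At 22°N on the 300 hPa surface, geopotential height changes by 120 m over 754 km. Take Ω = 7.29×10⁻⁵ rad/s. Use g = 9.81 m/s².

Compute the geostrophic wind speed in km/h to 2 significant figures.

Coriolis parameter at 22°N:
f = 2Ω sin φ = 2 × 7.29×10⁻⁵ × sin 22° = 5.46×10⁻⁵ s⁻¹
Height gradient: |∂Z/∂n| = 120 m / 754000 m = 1.59×10⁻⁴
On a pressure surface, geostrophic balance gives V_g = (g/f)|∂Z/∂n|:
V_g = 9.81 × 1.59×10⁻⁴ / 5.46×10⁻⁵ = 28.6 m/s
Converting: 28.6 m/s × 3.6 = 100 km/h

100 km/h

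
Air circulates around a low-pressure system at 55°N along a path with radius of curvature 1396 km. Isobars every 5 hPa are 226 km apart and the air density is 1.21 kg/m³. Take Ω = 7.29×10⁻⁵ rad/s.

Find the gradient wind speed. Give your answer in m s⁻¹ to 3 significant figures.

Coriolis parameter at 55°N:
f = 2Ω sin φ = 2 × 7.29×10⁻⁵ × sin 55° = 1.19×10⁻⁴ s⁻¹
Pressure gradient: |∂P/∂n| = 500 Pa / 226000 m = 2.21×10⁻³ Pa/m
Geostrophic speed: V_g = |∂P/∂n|/(fρ) = 2.21×10⁻³/(1.19×10⁻⁴ × 1.21) = 15.3 m/s
Around a low, centrifugal force acts outward with Coriolis, so pressure-gradient force balances both:
(1/ρ)|∂P/∂n| = fV + V²/R  →  V² + fR·V − fR·V_g = 0
With fR = 1.19×10⁻⁴ × 1396×10³ m = 167 m/s:
V = [−fR + √((fR)² + 4 fR V_g)]/2 = [−167 + √(167² + 4×167×15.3)]/2 = 14.1 m/s
Subgeostrophic (V < V_g = 15.3 m/s), as expected around a low.

14.1 m s⁻¹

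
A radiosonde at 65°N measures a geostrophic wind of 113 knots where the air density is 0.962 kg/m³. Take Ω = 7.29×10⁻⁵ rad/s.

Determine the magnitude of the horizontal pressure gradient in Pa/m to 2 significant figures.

Coriolis parameter at 65°N:
f = 2Ω sin φ = 2 × 7.29×10⁻⁵ × sin 65° = 1.32×10⁻⁴ s⁻¹
Wind speed in SI: 113 knots = 58.1 m/s
Geostrophic balance rearranged: |∂P/∂n| = f ρ V_g
|∂P/∂n| = 1.32×10⁻⁴ × 0.962 × 58.1 = 7.39×10⁻³ Pa/m

7.4×10⁻³ Pa/m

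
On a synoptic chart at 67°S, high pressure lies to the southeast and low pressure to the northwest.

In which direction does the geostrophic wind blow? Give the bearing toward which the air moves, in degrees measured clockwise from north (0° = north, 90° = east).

225°

The pressure-gradient force points toward the northwest (bearing 315°).
Geostrophic balance: in the Southern Hemisphere the Coriolis force deflects motion to the left, so the geostrophic wind blows 90° to the left of the pressure-gradient force (low pressure on the right).
Rotating 315° by 90° counterclockwise gives 225° — the wind blows toward the southwest.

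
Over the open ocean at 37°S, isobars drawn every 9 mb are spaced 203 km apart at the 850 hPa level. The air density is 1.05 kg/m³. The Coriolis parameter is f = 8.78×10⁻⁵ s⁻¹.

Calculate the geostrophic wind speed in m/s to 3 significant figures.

Pressure gradient: |∂P/∂n| = 900 Pa / 203000 m = 4.43×10⁻³ Pa/m
Geostrophic balance (pressure-gradient force = Coriolis force):
V_g = (1/(fρ)) |∂P/∂n| = 4.43×10⁻³ / (8.78×10⁻⁵ × 1.05) = 48.1 m/s

48.1 m/s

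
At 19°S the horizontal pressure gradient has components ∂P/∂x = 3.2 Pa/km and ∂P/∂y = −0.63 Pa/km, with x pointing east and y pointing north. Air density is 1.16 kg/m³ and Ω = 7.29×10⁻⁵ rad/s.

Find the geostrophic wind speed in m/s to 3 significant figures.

59.2 m/s

Coriolis parameter at 19°S:
f = 2Ω sin φ = 2 × 7.29×10⁻⁵ × sin 19° = 4.75×10⁻⁵ s⁻¹
In the Southern Hemisphere f is negative: f = −4.75×10⁻⁵ s⁻¹.
Component geostrophic relations (x east, y north):
u_g = −(1/(fρ)) ∂P/∂y,  v_g = (1/(fρ)) ∂P/∂x
u_g = −(−0.63×10⁻³)/(−4.75×10⁻⁵ × 1.16) = −11.4 m/s;  v_g = (3.2×10⁻³)/(−4.75×10⁻⁵ × 1.16) = −58.1 m/s
|V_g| = √(u_g² + v_g²) = 59.2 m/s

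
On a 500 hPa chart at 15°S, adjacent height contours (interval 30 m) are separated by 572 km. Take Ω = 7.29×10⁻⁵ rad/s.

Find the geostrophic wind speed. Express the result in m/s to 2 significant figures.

14 m/s

Coriolis parameter at 15°S:
f = 2Ω sin φ = 2 × 7.29×10⁻⁵ × sin 15° = 3.77×10⁻⁵ s⁻¹
Height gradient: |∂Z/∂n| = 30 m / 572000 m = 5.24×10⁻⁵
On a pressure surface, geostrophic balance gives V_g = (g/f)|∂Z/∂n|:
V_g = 9.81 × 5.24×10⁻⁵ / 3.77×10⁻⁵ = 13.6 m/s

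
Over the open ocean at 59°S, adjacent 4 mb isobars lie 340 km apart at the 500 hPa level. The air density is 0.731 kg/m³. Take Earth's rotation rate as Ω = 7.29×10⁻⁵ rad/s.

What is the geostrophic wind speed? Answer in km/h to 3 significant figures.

46.4 km/h

Coriolis parameter at 59°S:
f = 2Ω sin φ = 2 × 7.29×10⁻⁵ × sin 59° = 1.25×10⁻⁴ s⁻¹
Pressure gradient: |∂P/∂n| = 400 Pa / 340000 m = 1.18×10⁻³ Pa/m
Geostrophic balance (pressure-gradient force = Coriolis force):
V_g = (1/(fρ)) |∂P/∂n| = 1.18×10⁻³ / (1.25×10⁻⁴ × 0.731) = 12.9 m/s
Converting: 12.9 m/s × 3.6 = 46.4 km/h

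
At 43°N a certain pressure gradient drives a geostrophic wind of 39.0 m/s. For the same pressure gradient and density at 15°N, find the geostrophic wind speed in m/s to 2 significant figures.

With the same pressure gradient and density, V_g ∝ 1/f ∝ 1/sin φ.
V₂ = V₁ · sin φ₁ / sin φ₂ = 39.0 × sin 43° / sin 15°
V₂ = 39.0 × 0.6820/0.2588 = 100 m/s

100 m/s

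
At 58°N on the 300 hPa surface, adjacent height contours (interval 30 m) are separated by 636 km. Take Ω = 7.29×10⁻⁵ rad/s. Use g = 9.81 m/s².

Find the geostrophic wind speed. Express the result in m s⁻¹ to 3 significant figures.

Coriolis parameter at 58°N:
f = 2Ω sin φ = 2 × 7.29×10⁻⁵ × sin 58° = 1.24×10⁻⁴ s⁻¹
Height gradient: |∂Z/∂n| = 30 m / 636000 m = 4.72×10⁻⁵
On a pressure surface, geostrophic balance gives V_g = (g/f)|∂Z/∂n|:
V_g = 9.81 × 4.72×10⁻⁵ / 1.24×10⁻⁴ = 3.74 m/s

3.74 m s⁻¹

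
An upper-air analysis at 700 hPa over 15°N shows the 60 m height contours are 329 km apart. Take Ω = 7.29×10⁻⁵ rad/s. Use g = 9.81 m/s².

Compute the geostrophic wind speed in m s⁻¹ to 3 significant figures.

47.4 m s⁻¹

Coriolis parameter at 15°N:
f = 2Ω sin φ = 2 × 7.29×10⁻⁵ × sin 15° = 3.77×10⁻⁵ s⁻¹
Height gradient: |∂Z/∂n| = 60 m / 329000 m = 1.82×10⁻⁴
On a pressure surface, geostrophic balance gives V_g = (g/f)|∂Z/∂n|:
V_g = 9.81 × 1.82×10⁻⁴ / 3.77×10⁻⁵ = 47.4 m/s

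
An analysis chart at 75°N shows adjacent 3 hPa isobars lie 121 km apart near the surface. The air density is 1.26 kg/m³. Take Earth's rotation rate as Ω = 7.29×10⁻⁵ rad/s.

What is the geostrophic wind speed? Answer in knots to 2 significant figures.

Coriolis parameter at 75°N:
f = 2Ω sin φ = 2 × 7.29×10⁻⁵ × sin 75° = 1.41×10⁻⁴ s⁻¹
Pressure gradient: |∂P/∂n| = 300 Pa / 121000 m = 2.48×10⁻³ Pa/m
Geostrophic balance (pressure-gradient force = Coriolis force):
V_g = (1/(fρ)) |∂P/∂n| = 2.48×10⁻³ / (1.41×10⁻⁴ × 1.26) = 14.0 m/s
Converting: 14.0 m/s × 1.944 = 27 knots

27 knots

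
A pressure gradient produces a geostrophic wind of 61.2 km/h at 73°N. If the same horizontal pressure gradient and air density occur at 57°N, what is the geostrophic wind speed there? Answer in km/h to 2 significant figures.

With the same pressure gradient and density, V_g ∝ 1/f ∝ 1/sin φ.
V₂ = V₁ · sin φ₁ / sin φ₂ = 61.2 × sin 73° / sin 57°
V₂ = 61.2 × 0.9563/0.8387 = 70 km/h

70 km/h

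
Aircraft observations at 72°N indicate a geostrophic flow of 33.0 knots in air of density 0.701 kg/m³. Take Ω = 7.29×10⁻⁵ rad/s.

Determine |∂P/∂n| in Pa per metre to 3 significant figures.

Coriolis parameter at 72°N:
f = 2Ω sin φ = 2 × 7.29×10⁻⁵ × sin 72° = 1.39×10⁻⁴ s⁻¹
Wind speed in SI: 33.0 knots = 17.0 m/s
Geostrophic balance rearranged: |∂P/∂n| = f ρ V_g
|∂P/∂n| = 1.39×10⁻⁴ × 0.701 × 17.0 = 1.65×10⁻³ Pa/m

1.65×10⁻³ Pa/m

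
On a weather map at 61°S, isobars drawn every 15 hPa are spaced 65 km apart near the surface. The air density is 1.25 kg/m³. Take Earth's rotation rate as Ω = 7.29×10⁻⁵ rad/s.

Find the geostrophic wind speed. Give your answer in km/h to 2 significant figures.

520 km/h

Coriolis parameter at 61°S:
f = 2Ω sin φ = 2 × 7.29×10⁻⁵ × sin 61° = 1.28×10⁻⁴ s⁻¹
Pressure gradient: |∂P/∂n| = 1500 Pa / 65000 m = 2.31×10⁻² Pa/m
Geostrophic balance (pressure-gradient force = Coriolis force):
V_g = (1/(fρ)) |∂P/∂n| = 2.31×10⁻² / (1.28×10⁻⁴ × 1.25) = 145 m/s
Converting: 145 m/s × 3.6 = 520 km/h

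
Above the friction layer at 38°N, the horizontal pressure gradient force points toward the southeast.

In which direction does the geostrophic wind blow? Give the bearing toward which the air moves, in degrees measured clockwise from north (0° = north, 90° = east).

The pressure-gradient force points toward the southeast (bearing 135°).
Geostrophic balance: in the Northern Hemisphere the Coriolis force deflects motion to the right, so the geostrophic wind blows 90° to the right of the pressure-gradient force (low pressure on the left).
Rotating 135° by 90° clockwise gives 225° — the wind blows toward the southwest.

225°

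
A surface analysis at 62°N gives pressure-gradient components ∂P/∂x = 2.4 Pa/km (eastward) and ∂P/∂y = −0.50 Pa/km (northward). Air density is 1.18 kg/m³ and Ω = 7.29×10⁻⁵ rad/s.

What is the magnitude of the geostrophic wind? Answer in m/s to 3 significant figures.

16.1 m/s

Coriolis parameter at 62°N:
f = 2Ω sin φ = 2 × 7.29×10⁻⁵ × sin 62° = 1.29×10⁻⁴ s⁻¹
Component geostrophic relations (x east, y north):
u_g = −(1/(fρ)) ∂P/∂y,  v_g = (1/(fρ)) ∂P/∂x
u_g = −(−0.50×10⁻³)/(1.29×10⁻⁴ × 1.18) = 3.29 m/s;  v_g = (2.4×10⁻³)/(1.29×10⁻⁴ × 1.18) = 15.8 m/s
|V_g| = √(u_g² + v_g²) = 16.1 m/s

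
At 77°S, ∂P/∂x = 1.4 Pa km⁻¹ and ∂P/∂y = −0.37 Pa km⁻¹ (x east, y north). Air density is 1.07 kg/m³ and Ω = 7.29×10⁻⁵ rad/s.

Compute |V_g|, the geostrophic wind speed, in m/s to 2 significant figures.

9.5 m/s

Coriolis parameter at 77°S:
f = 2Ω sin φ = 2 × 7.29×10⁻⁵ × sin 77° = 1.42×10⁻⁴ s⁻¹
In the Southern Hemisphere f is negative: f = −1.42×10⁻⁴ s⁻¹.
Component geostrophic relations (x east, y north):
u_g = −(1/(fρ)) ∂P/∂y,  v_g = (1/(fρ)) ∂P/∂x
u_g = −(−0.37×10⁻³)/(−1.42×10⁻⁴ × 1.07) = −2.43 m/s;  v_g = (1.4×10⁻³)/(−1.42×10⁻⁴ × 1.07) = −9.21 m/s
|V_g| = √(u_g² + v_g²) = 9.53 m/s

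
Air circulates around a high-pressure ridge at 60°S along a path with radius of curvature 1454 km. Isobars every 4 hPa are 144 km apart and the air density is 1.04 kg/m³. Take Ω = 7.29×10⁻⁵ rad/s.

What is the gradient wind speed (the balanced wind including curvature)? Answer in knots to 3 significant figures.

Coriolis parameter at 60°S:
f = 2Ω sin φ = 2 × 7.29×10⁻⁵ × sin 60° = 1.26×10⁻⁴ s⁻¹
Pressure gradient: |∂P/∂n| = 400 Pa / 144000 m = 2.78×10⁻³ Pa/m
Geostrophic speed: V_g = |∂P/∂n|/(fρ) = 2.78×10⁻³/(1.26×10⁻⁴ × 1.04) = 21.2 m/s
Around a high, pressure-gradient force acts outward with centrifugal, so Coriolis balances both:
fV = (1/ρ)|∂P/∂n| + V²/R  →  V² − fR·V + fR·V_g = 0
With fR = 1.26×10⁻⁴ × 1454×10³ m = 184 m/s:
V = [fR − √((fR)² − 4 fR V_g)]/2 = [184 − √(184² − 4×184×21.2)]/2 = 24.4 m/s
Supergeostrophic (V > V_g = 21.2 m/s), as expected around a high.
Converting: 24.4 m/s × 1.944 = 47.4 knots

47.4 knots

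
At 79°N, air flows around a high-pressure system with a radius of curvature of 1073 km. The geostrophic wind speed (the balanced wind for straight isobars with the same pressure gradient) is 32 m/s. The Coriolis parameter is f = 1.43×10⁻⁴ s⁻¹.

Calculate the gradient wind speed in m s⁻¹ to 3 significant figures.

45.5 m s⁻¹

Around a high, pressure-gradient force acts outward with centrifugal, so Coriolis balances both:
fV = (1/ρ)|∂P/∂n| + V²/R  →  V² − fR·V + fR·V_g = 0
With fR = 1.43×10⁻⁴ × 1073×10³ m = 153 m/s:
V = [fR − √((fR)² − 4 fR V_g)]/2 = [153 − √(153² − 4×153×32)]/2 = 45.5 m/s
Supergeostrophic (V > V_g = 32 m/s), as expected around a high.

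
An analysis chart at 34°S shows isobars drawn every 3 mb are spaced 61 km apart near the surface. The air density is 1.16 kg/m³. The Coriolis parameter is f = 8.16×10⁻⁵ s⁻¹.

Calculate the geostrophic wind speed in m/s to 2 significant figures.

Pressure gradient: |∂P/∂n| = 300 Pa / 61000 m = 4.92×10⁻³ Pa/m
Geostrophic balance (pressure-gradient force = Coriolis force):
V_g = (1/(fρ)) |∂P/∂n| = 4.92×10⁻³ / (8.16×10⁻⁵ × 1.16) = 52.0 m/s

52 m/s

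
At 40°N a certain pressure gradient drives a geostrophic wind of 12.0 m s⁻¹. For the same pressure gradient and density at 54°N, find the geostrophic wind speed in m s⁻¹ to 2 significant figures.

9.5 m s⁻¹

With the same pressure gradient and density, V_g ∝ 1/f ∝ 1/sin φ.
V₂ = V₁ · sin φ₁ / sin φ₂ = 12.0 × sin 40° / sin 54°
V₂ = 12.0 × 0.6428/0.8090 = 9.5 m s⁻¹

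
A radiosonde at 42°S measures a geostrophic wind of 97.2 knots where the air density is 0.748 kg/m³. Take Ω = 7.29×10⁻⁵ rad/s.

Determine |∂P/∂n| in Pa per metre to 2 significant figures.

Coriolis parameter at 42°S:
f = 2Ω sin φ = 2 × 7.29×10⁻⁵ × sin 42° = 9.76×10⁻⁵ s⁻¹
Wind speed in SI: 97.2 knots = 50.0 m/s
Geostrophic balance rearranged: |∂P/∂n| = f ρ V_g
|∂P/∂n| = 9.76×10⁻⁵ × 0.748 × 50.0 = 3.65×10⁻³ Pa/m

3.6×10⁻³ Pa/m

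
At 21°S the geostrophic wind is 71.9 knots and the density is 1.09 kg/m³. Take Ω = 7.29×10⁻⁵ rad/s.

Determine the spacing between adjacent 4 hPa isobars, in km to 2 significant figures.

190 km

Coriolis parameter at 21°S:
f = 2Ω sin φ = 2 × 7.29×10⁻⁵ × sin 21° = 5.23×10⁻⁵ s⁻¹
Wind speed in SI: 71.9 knots = 37.0 m/s
Geostrophic balance rearranged: |∂P/∂n| = f ρ V_g
|∂P/∂n| = 5.23×10⁻⁵ × 1.09 × 37.0 = 2.11×10⁻³ Pa/m
Isobar spacing: Δn = ΔP/|∂P/∂n| = 400 Pa / 2.11×10⁻³ Pa/m = 189880 m ≈ 190 km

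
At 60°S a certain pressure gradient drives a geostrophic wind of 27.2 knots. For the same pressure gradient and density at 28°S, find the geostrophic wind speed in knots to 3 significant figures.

With the same pressure gradient and density, V_g ∝ 1/f ∝ 1/sin φ.
V₂ = V₁ · sin φ₁ / sin φ₂ = 27.2 × sin 60° / sin 28°
V₂ = 27.2 × 0.8660/0.4695 = 50.2 knots

50.2 knots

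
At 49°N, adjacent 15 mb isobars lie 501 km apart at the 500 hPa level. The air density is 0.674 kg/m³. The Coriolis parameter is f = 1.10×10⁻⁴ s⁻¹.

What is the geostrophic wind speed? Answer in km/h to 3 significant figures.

145 km/h

Pressure gradient: |∂P/∂n| = 1500 Pa / 501000 m = 2.99×10⁻³ Pa/m
Geostrophic balance (pressure-gradient force = Coriolis force):
V_g = (1/(fρ)) |∂P/∂n| = 2.99×10⁻³ / (1.10×10⁻⁴ × 0.674) = 40.4 m/s
Converting: 40.4 m/s × 3.6 = 145 km/h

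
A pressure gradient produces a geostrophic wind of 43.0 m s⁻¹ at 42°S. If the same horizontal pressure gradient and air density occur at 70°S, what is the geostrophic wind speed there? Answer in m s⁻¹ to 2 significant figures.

With the same pressure gradient and density, V_g ∝ 1/f ∝ 1/sin φ.
V₂ = V₁ · sin φ₁ / sin φ₂ = 43.0 × sin 42° / sin 70°
V₂ = 43.0 × 0.6691/0.9397 = 31 m s⁻¹

31 m s⁻¹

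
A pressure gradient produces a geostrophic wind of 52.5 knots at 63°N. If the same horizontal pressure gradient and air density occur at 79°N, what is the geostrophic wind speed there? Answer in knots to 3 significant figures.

47.7 knots

With the same pressure gradient and density, V_g ∝ 1/f ∝ 1/sin φ.
V₂ = V₁ · sin φ₁ / sin φ₂ = 52.5 × sin 63° / sin 79°
V₂ = 52.5 × 0.8910/0.9816 = 47.7 knots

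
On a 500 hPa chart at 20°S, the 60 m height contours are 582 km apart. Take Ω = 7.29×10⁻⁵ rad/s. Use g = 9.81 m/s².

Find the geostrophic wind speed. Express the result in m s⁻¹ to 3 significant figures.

Coriolis parameter at 20°S:
f = 2Ω sin φ = 2 × 7.29×10⁻⁵ × sin 20° = 4.99×10⁻⁵ s⁻¹
Height gradient: |∂Z/∂n| = 60 m / 582000 m = 1.03×10⁻⁴
On a pressure surface, geostrophic balance gives V_g = (g/f)|∂Z/∂n|:
V_g = 9.81 × 1.03×10⁻⁴ / 4.99×10⁻⁵ = 20.3 m/s

20.3 m s⁻¹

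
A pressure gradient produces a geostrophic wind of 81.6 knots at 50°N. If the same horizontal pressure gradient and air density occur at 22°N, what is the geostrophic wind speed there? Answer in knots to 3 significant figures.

167 knots

With the same pressure gradient and density, V_g ∝ 1/f ∝ 1/sin φ.
V₂ = V₁ · sin φ₁ / sin φ₂ = 81.6 × sin 50° / sin 22°
V₂ = 81.6 × 0.7660/0.3746 = 167 knots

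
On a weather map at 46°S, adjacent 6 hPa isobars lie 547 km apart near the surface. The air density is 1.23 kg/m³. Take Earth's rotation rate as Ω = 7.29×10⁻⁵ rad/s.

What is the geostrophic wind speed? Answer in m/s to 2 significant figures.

8.5 m/s

Coriolis parameter at 46°S:
f = 2Ω sin φ = 2 × 7.29×10⁻⁵ × sin 46° = 1.05×10⁻⁴ s⁻¹
Pressure gradient: |∂P/∂n| = 600 Pa / 547000 m = 1.10×10⁻³ Pa/m
Geostrophic balance (pressure-gradient force = Coriolis force):
V_g = (1/(fρ)) |∂P/∂n| = 1.10×10⁻³ / (1.05×10⁻⁴ × 1.23) = 8.50 m/s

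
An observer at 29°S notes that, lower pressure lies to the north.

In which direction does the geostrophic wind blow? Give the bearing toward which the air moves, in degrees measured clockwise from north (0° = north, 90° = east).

270°

The pressure-gradient force points toward the north (bearing 000°).
Geostrophic balance: in the Southern Hemisphere the Coriolis force deflects motion to the left, so the geostrophic wind blows 90° to the left of the pressure-gradient force (low pressure on the right).
Rotating 000° by 90° counterclockwise gives 270° — the wind blows toward the west.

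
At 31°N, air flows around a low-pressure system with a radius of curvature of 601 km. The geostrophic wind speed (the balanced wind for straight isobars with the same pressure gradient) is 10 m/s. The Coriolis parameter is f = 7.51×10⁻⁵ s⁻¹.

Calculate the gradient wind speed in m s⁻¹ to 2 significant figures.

Around a low, centrifugal force acts outward with Coriolis, so pressure-gradient force balances both:
(1/ρ)|∂P/∂n| = fV + V²/R  →  V² + fR·V − fR·V_g = 0
With fR = 7.51×10⁻⁵ × 601×10³ m = 45.1 m/s:
V = [−fR + √((fR)² + 4 fR V_g)]/2 = [−45.1 + √(45.1² + 4×45.1×10)]/2 = 8.43 m/s
Subgeostrophic (V < V_g = 10 m/s), as expected around a low.

8.4 m s⁻¹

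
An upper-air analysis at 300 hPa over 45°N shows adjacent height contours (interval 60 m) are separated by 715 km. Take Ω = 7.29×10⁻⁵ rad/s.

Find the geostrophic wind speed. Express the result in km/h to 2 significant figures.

29 km/h

Coriolis parameter at 45°N:
f = 2Ω sin φ = 2 × 7.29×10⁻⁵ × sin 45° = 1.03×10⁻⁴ s⁻¹
Height gradient: |∂Z/∂n| = 60 m / 715000 m = 8.39×10⁻⁵
On a pressure surface, geostrophic balance gives V_g = (g/f)|∂Z/∂n|:
V_g = 9.81 × 8.39×10⁻⁵ / 1.03×10⁻⁴ = 7.98 m/s
Converting: 7.98 m/s × 3.6 = 29 km/h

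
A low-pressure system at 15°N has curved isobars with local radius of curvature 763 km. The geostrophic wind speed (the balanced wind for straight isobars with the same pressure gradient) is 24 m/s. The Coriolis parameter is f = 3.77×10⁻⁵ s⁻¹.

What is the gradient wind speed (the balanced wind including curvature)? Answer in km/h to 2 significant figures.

Around a low, centrifugal force acts outward with Coriolis, so pressure-gradient force balances both:
(1/ρ)|∂P/∂n| = fV + V²/R  →  V² + fR·V − fR·V_g = 0
With fR = 3.77×10⁻⁵ × 763×10³ m = 28.8 m/s:
V = [−fR + √((fR)² + 4 fR V_g)]/2 = [−28.8 + √(28.8² + 4×28.8×24)]/2 = 15.6 m/s
Subgeostrophic (V < V_g = 24 m/s), as expected around a low.
Converting: 15.6 m/s × 3.6 = 56 km/h

56 km/h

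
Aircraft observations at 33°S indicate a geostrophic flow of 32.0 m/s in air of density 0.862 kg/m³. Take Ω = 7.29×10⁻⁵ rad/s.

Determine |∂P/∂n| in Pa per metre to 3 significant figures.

2.19×10⁻³ Pa/m

Coriolis parameter at 33°S:
f = 2Ω sin φ = 2 × 7.29×10⁻⁵ × sin 33° = 7.94×10⁻⁵ s⁻¹
Geostrophic balance rearranged: |∂P/∂n| = f ρ V_g
|∂P/∂n| = 7.94×10⁻⁵ × 0.862 × 32.0 = 2.19×10⁻³ Pa/m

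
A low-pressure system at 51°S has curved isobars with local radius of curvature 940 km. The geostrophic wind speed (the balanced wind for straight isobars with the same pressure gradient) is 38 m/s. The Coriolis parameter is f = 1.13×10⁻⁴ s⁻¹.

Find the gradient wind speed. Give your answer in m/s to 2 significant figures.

30 m/s

Around a low, centrifugal force acts outward with Coriolis, so pressure-gradient force balances both:
(1/ρ)|∂P/∂n| = fV + V²/R  →  V² + fR·V − fR·V_g = 0
With fR = 1.13×10⁻⁴ × 940×10³ m = 106 m/s:
V = [−fR + √((fR)² + 4 fR V_g)]/2 = [−106 + √(106² + 4×106×38)]/2 = 29.7 m/s
Subgeostrophic (V < V_g = 38 m/s), as expected around a low.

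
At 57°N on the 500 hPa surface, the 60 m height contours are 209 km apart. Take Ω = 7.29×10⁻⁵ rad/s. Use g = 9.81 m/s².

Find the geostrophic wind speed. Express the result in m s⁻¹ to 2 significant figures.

Coriolis parameter at 57°N:
f = 2Ω sin φ = 2 × 7.29×10⁻⁵ × sin 57° = 1.22×10⁻⁴ s⁻¹
Height gradient: |∂Z/∂n| = 60 m / 209000 m = 2.87×10⁻⁴
On a pressure surface, geostrophic balance gives V_g = (g/f)|∂Z/∂n|:
V_g = 9.81 × 2.87×10⁻⁴ / 1.22×10⁻⁴ = 23.0 m/s

23 m s⁻¹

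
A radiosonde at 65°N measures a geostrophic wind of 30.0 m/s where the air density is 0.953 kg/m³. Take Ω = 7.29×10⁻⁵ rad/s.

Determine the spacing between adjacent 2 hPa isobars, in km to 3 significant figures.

Coriolis parameter at 65°N:
f = 2Ω sin φ = 2 × 7.29×10⁻⁵ × sin 65° = 1.32×10⁻⁴ s⁻¹
Geostrophic balance rearranged: |∂P/∂n| = f ρ V_g
|∂P/∂n| = 1.32×10⁻⁴ × 0.953 × 30.0 = 3.78×10⁻³ Pa/m
Isobar spacing: Δn = ΔP/|∂P/∂n| = 200 Pa / 3.78×10⁻³ Pa/m = 52940 m ≈ 52.9 km

52.9 km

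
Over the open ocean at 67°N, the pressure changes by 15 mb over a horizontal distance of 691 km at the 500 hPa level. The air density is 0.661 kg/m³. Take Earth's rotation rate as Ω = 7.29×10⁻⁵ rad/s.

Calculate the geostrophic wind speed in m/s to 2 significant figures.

Coriolis parameter at 67°N:
f = 2Ω sin φ = 2 × 7.29×10⁻⁵ × sin 67° = 1.34×10⁻⁴ s⁻¹
Pressure gradient: |∂P/∂n| = 1500 Pa / 691000 m = 2.17×10⁻³ Pa/m
Geostrophic balance (pressure-gradient force = Coriolis force):
V_g = (1/(fρ)) |∂P/∂n| = 2.17×10⁻³ / (1.34×10⁻⁴ × 0.661) = 24.5 m/s

24 m/s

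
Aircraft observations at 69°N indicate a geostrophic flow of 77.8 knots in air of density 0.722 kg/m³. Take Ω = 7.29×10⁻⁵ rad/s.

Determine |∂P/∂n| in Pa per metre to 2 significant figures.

3.9×10⁻³ Pa/m

Coriolis parameter at 69°N:
f = 2Ω sin φ = 2 × 7.29×10⁻⁵ × sin 69° = 1.36×10⁻⁴ s⁻¹
Wind speed in SI: 77.8 knots = 40.0 m/s
Geostrophic balance rearranged: |∂P/∂n| = f ρ V_g
|∂P/∂n| = 1.36×10⁻⁴ × 0.722 × 40.0 = 3.93×10⁻³ Pa/m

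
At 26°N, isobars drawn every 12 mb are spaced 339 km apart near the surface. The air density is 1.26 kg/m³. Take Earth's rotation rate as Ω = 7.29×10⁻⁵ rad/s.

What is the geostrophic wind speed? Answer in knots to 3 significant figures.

85.4 knots

Coriolis parameter at 26°N:
f = 2Ω sin φ = 2 × 7.29×10⁻⁵ × sin 26° = 6.39×10⁻⁵ s⁻¹
Pressure gradient: |∂P/∂n| = 1200 Pa / 339000 m = 3.54×10⁻³ Pa/m
Geostrophic balance (pressure-gradient force = Coriolis force):
V_g = (1/(fρ)) |∂P/∂n| = 3.54×10⁻³ / (6.39×10⁻⁵ × 1.26) = 44.0 m/s
Converting: 44.0 m/s × 1.944 = 85.4 knots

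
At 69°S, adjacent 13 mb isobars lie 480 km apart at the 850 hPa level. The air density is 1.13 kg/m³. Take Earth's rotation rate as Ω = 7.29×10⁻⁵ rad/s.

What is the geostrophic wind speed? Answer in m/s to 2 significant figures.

18 m/s

Coriolis parameter at 69°S:
f = 2Ω sin φ = 2 × 7.29×10⁻⁵ × sin 69° = 1.36×10⁻⁴ s⁻¹
Pressure gradient: |∂P/∂n| = 1300 Pa / 480000 m = 2.71×10⁻³ Pa/m
Geostrophic balance (pressure-gradient force = Coriolis force):
V_g = (1/(fρ)) |∂P/∂n| = 2.71×10⁻³ / (1.36×10⁻⁴ × 1.13) = 17.6 m/s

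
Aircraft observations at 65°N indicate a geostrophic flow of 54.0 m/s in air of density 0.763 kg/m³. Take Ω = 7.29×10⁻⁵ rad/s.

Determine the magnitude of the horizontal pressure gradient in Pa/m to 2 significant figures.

Coriolis parameter at 65°N:
f = 2Ω sin φ = 2 × 7.29×10⁻⁵ × sin 65° = 1.32×10⁻⁴ s⁻¹
Geostrophic balance rearranged: |∂P/∂n| = f ρ V_g
|∂P/∂n| = 1.32×10⁻⁴ × 0.763 × 54.0 = 5.44×10⁻³ Pa/m

5.4×10⁻³ Pa/m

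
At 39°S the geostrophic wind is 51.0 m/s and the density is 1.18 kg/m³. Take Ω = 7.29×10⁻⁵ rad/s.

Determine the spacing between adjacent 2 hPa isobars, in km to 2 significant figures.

Coriolis parameter at 39°S:
f = 2Ω sin φ = 2 × 7.29×10⁻⁵ × sin 39° = 9.18×10⁻⁵ s⁻¹
Geostrophic balance rearranged: |∂P/∂n| = f ρ V_g
|∂P/∂n| = 9.18×10⁻⁵ × 1.18 × 51.0 = 5.52×10⁻³ Pa/m
Isobar spacing: Δn = ΔP/|∂P/∂n| = 200 Pa / 5.52×10⁻³ Pa/m = 36220 m ≈ 36 km

36 km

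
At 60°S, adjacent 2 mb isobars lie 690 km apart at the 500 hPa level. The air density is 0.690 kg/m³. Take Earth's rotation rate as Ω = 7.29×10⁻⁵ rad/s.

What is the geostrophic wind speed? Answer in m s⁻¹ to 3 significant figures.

3.33 m s⁻¹

Coriolis parameter at 60°S:
f = 2Ω sin φ = 2 × 7.29×10⁻⁵ × sin 60° = 1.26×10⁻⁴ s⁻¹
Pressure gradient: |∂P/∂n| = 200 Pa / 690000 m = 2.90×10⁻⁴ Pa/m
Geostrophic balance (pressure-gradient force = Coriolis force):
V_g = (1/(fρ)) |∂P/∂n| = 2.90×10⁻⁴ / (1.26×10⁻⁴ × 0.690) = 3.33 m/s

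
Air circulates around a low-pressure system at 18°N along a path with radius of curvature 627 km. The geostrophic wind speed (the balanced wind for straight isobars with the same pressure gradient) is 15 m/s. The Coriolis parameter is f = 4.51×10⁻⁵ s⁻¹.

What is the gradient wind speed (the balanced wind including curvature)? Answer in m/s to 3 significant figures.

10.8 m/s

Around a low, centrifugal force acts outward with Coriolis, so pressure-gradient force balances both:
(1/ρ)|∂P/∂n| = fV + V²/R  →  V² + fR·V − fR·V_g = 0
With fR = 4.51×10⁻⁵ × 627×10³ m = 28.3 m/s:
V = [−fR + √((fR)² + 4 fR V_g)]/2 = [−28.3 + √(28.3² + 4×28.3×15)]/2 = 10.8 m/s
Subgeostrophic (V < V_g = 15 m/s), as expected around a low.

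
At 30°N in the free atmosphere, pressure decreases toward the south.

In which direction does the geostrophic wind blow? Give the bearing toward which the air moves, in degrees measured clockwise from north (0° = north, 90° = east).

The pressure-gradient force points toward the south (bearing 180°).
Geostrophic balance: in the Northern Hemisphere the Coriolis force deflects motion to the right, so the geostrophic wind blows 90° to the right of the pressure-gradient force (low pressure on the left).
Rotating 180° by 90° clockwise gives 270° — the wind blows toward the west.

270°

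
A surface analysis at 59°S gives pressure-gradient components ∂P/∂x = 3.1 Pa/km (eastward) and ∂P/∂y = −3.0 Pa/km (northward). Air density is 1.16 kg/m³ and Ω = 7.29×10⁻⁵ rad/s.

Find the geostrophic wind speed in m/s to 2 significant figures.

Coriolis parameter at 59°S:
f = 2Ω sin φ = 2 × 7.29×10⁻⁵ × sin 59° = 1.25×10⁻⁴ s⁻¹
In the Southern Hemisphere f is negative: f = −1.25×10⁻⁴ s⁻¹.
Component geostrophic relations (x east, y north):
u_g = −(1/(fρ)) ∂P/∂y,  v_g = (1/(fρ)) ∂P/∂x
u_g = −(−3.0×10⁻³)/(−1.25×10⁻⁴ × 1.16) = −20.7 m/s;  v_g = (3.1×10⁻³)/(−1.25×10⁻⁴ × 1.16) = −21.4 m/s
|V_g| = √(u_g² + v_g²) = 29.8 m/s

30 m/s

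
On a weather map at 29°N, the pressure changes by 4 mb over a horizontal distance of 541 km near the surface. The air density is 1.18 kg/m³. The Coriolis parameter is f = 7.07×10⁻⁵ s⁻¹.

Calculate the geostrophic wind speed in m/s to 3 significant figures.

Pressure gradient: |∂P/∂n| = 400 Pa / 541000 m = 7.39×10⁻⁴ Pa/m
Geostrophic balance (pressure-gradient force = Coriolis force):
V_g = (1/(fρ)) |∂P/∂n| = 7.39×10⁻⁴ / (7.07×10⁻⁵ × 1.18) = 8.86 m/s

8.86 m/s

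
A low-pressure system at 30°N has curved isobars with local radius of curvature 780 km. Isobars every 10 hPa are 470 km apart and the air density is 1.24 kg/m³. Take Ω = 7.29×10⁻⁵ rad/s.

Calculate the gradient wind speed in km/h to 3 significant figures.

64.4 km/h

Coriolis parameter at 30°N:
f = 2Ω sin φ = 2 × 7.29×10⁻⁵ × sin 30° = 7.29×10⁻⁵ s⁻¹
Pressure gradient: |∂P/∂n| = 1000 Pa / 470000 m = 2.13×10⁻³ Pa/m
Geostrophic speed: V_g = |∂P/∂n|/(fρ) = 2.13×10⁻³/(7.29×10⁻⁵ × 1.24) = 23.5 m/s
Around a low, centrifugal force acts outward with Coriolis, so pressure-gradient force balances both:
(1/ρ)|∂P/∂n| = fV + V²/R  →  V² + fR·V − fR·V_g = 0
With fR = 7.29×10⁻⁵ × 780×10³ m = 56.9 m/s:
V = [−fR + √((fR)² + 4 fR V_g)]/2 = [−56.9 + √(56.9² + 4×56.9×23.5)]/2 = 17.9 m/s
Subgeostrophic (V < V_g = 23.5 m/s), as expected around a low.
Converting: 17.9 m/s × 3.6 = 64.4 km/h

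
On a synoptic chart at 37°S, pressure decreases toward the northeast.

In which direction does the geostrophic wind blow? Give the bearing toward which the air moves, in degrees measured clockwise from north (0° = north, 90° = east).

The pressure-gradient force points toward the northeast (bearing 045°).
Geostrophic balance: in the Southern Hemisphere the Coriolis force deflects motion to the left, so the geostrophic wind blows 90° to the left of the pressure-gradient force (low pressure on the right).
Rotating 045° by 90° counterclockwise gives 315° — the wind blows toward the northwest.

315°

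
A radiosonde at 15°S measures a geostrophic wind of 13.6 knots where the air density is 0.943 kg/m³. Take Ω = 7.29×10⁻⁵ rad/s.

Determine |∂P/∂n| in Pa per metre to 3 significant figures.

Coriolis parameter at 15°S:
f = 2Ω sin φ = 2 × 7.29×10⁻⁵ × sin 15° = 3.77×10⁻⁵ s⁻¹
Wind speed in SI: 13.6 knots = 7.00 m/s
Geostrophic balance rearranged: |∂P/∂n| = f ρ V_g
|∂P/∂n| = 3.77×10⁻⁵ × 0.943 × 7.00 = 2.49×10⁻⁴ Pa/m

2.49×10⁻⁴ Pa/m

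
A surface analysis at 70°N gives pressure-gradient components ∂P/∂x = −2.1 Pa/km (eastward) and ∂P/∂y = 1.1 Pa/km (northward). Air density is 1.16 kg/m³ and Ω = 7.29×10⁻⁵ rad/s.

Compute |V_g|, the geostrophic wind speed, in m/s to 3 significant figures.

Coriolis parameter at 70°N:
f = 2Ω sin φ = 2 × 7.29×10⁻⁵ × sin 70° = 1.37×10⁻⁴ s⁻¹
Component geostrophic relations (x east, y north):
u_g = −(1/(fρ)) ∂P/∂y,  v_g = (1/(fρ)) ∂P/∂x
u_g = −(1.1×10⁻³)/(1.37×10⁻⁴ × 1.16) = −6.92 m/s;  v_g = (−2.1×10⁻³)/(1.37×10⁻⁴ × 1.16) = −13.2 m/s
|V_g| = √(u_g² + v_g²) = 14.9 m/s

14.9 m/s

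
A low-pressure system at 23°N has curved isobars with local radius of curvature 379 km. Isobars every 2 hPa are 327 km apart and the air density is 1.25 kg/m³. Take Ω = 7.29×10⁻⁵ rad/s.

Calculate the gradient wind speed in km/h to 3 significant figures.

Coriolis parameter at 23°N:
f = 2Ω sin φ = 2 × 7.29×10⁻⁵ × sin 23° = 5.70×10⁻⁵ s⁻¹
Pressure gradient: |∂P/∂n| = 200 Pa / 327000 m = 6.12×10⁻⁴ Pa/m
Geostrophic speed: V_g = |∂P/∂n|/(fρ) = 6.12×10⁻⁴/(5.70×10⁻⁵ × 1.25) = 8.59 m/s
Around a low, centrifugal force acts outward with Coriolis, so pressure-gradient force balances both:
(1/ρ)|∂P/∂n| = fV + V²/R  →  V² + fR·V − fR·V_g = 0
With fR = 5.70×10⁻⁵ × 379×10³ m = 21.6 m/s:
V = [−fR + √((fR)² + 4 fR V_g)]/2 = [−21.6 + √(21.6² + 4×21.6×8.59)]/2 = 6.58 m/s
Subgeostrophic (V < V_g = 8.59 m/s), as expected around a low.
Converting: 6.58 m/s × 3.6 = 23.7 km/h

23.7 km/h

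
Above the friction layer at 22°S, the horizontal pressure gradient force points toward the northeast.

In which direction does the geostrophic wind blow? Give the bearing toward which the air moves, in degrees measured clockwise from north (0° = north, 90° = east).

315°

The pressure-gradient force points toward the northeast (bearing 045°).
Geostrophic balance: in the Southern Hemisphere the Coriolis force deflects motion to the left, so the geostrophic wind blows 90° to the left of the pressure-gradient force (low pressure on the right).
Rotating 045° by 90° counterclockwise gives 315° — the wind blows toward the northwest.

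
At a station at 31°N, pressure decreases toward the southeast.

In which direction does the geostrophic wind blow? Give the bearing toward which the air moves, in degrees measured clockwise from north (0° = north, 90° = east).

The pressure-gradient force points toward the southeast (bearing 135°).
Geostrophic balance: in the Northern Hemisphere the Coriolis force deflects motion to the right, so the geostrophic wind blows 90° to the right of the pressure-gradient force (low pressure on the left).
Rotating 135° by 90° clockwise gives 225° — the wind blows toward the southwest.

225°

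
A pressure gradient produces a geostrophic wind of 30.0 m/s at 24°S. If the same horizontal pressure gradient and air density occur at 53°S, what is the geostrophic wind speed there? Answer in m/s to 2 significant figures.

With the same pressure gradient and density, V_g ∝ 1/f ∝ 1/sin φ.
V₂ = V₁ · sin φ₁ / sin φ₂ = 30.0 × sin 24° / sin 53°
V₂ = 30.0 × 0.4067/0.7986 = 15 m/s

15 m/s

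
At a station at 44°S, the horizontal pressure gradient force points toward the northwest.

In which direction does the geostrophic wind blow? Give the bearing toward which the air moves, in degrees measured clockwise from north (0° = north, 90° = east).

The pressure-gradient force points toward the northwest (bearing 315°).
Geostrophic balance: in the Southern Hemisphere the Coriolis force deflects motion to the left, so the geostrophic wind blows 90° to the left of the pressure-gradient force (low pressure on the right).
Rotating 315° by 90° counterclockwise gives 225° — the wind blows toward the southwest.

225°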